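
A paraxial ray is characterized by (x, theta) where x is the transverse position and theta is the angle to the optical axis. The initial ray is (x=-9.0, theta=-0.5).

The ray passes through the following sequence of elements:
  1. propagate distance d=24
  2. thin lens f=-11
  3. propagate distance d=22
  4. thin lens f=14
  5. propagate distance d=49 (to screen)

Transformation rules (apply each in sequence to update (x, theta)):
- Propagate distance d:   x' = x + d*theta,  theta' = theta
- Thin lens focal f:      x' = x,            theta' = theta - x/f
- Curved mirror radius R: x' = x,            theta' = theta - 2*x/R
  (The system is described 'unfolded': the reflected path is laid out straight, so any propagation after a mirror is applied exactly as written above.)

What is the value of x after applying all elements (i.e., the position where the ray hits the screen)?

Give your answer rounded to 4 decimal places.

Initial: x=-9.0000 theta=-0.5000
After 1 (propagate distance d=24): x=-21.0000 theta=-0.5000
After 2 (thin lens f=-11): x=-21.0000 theta=-53/22 (≈-2.4091)
After 3 (propagate distance d=22): x=-74.0000 theta=-53/22 (≈-2.4091)
After 4 (thin lens f=14): x=-74.0000 theta=443/154 (≈2.8766)
After 5 (propagate distance d=49 (to screen)): x=1473/22 (≈66.9545) theta=443/154 (≈2.8766)
Rounded to 4 decimal places: x = 66.9545

Answer: 66.9545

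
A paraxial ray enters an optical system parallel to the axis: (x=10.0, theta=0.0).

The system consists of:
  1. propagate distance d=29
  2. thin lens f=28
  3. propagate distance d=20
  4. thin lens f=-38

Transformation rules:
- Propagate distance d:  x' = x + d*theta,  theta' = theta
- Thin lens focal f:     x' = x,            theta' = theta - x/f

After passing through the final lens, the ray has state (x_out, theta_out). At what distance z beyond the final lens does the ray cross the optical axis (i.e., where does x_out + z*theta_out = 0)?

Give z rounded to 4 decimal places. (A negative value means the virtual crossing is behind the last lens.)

Initial: x=10.0000 theta=0.0000
After 1 (propagate distance d=29): x=10.0000 theta=0.0000
After 2 (thin lens f=28): x=10.0000 theta=-5/14 (≈-0.3571)
After 3 (propagate distance d=20): x=20/7 (≈2.8571) theta=-5/14 (≈-0.3571)
After 4 (thin lens f=-38): x=20/7 (≈2.8571) theta=-75/266 (≈-0.2820)
z_focus = -x_out/theta_out = -(20/7)/(-75/266) = 152/15 ≈ 10.1333
Rounded to 4 decimal places: z = 10.1333

Answer: 10.1333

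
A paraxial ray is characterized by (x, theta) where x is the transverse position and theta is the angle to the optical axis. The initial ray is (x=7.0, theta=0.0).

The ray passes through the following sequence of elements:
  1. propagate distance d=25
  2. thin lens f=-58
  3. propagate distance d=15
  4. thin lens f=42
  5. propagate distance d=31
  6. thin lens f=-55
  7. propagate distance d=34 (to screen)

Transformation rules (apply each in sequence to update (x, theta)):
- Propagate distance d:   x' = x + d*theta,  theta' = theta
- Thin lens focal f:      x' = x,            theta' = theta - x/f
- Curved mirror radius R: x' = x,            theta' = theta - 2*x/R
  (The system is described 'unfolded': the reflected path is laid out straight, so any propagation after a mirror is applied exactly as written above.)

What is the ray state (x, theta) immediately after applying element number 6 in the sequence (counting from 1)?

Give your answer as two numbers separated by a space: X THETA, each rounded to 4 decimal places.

Answer: 6.0489 0.0209

Derivation:
Initial: x=7.0000 theta=0.0000
After 1 (propagate distance d=25): x=7.0000 theta=0.0000
After 2 (thin lens f=-58): x=7.0000 theta=7/58 (≈0.1207)
After 3 (propagate distance d=15): x=511/58 (≈8.8103) theta=7/58 (≈0.1207)
After 4 (thin lens f=42): x=511/58 (≈8.8103) theta=-31/348 (≈-0.0891)
After 5 (propagate distance d=31): x=2105/348 (≈6.0489) theta=-31/348 (≈-0.0891)
After 6 (thin lens f=-55): x=2105/348 (≈6.0489) theta=20/957 (≈0.0209)
Rounded to 4 decimal places: x = 6.0489, theta = 0.0209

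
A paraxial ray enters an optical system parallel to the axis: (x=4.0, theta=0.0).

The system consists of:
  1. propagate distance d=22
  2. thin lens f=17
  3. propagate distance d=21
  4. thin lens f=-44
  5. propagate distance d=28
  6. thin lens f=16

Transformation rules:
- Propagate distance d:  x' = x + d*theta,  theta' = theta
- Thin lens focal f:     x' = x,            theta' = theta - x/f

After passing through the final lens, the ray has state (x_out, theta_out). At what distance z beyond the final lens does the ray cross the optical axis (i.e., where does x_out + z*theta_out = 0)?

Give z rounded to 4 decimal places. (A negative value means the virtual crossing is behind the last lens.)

Answer: 32.3404

Derivation:
Initial: x=4.0000 theta=0.0000
After 1 (propagate distance d=22): x=4.0000 theta=0.0000
After 2 (thin lens f=17): x=4.0000 theta=-4/17 (≈-0.2353)
After 3 (propagate distance d=21): x=-16/17 (≈-0.9412) theta=-4/17 (≈-0.2353)
After 4 (thin lens f=-44): x=-16/17 (≈-0.9412) theta=-48/187 (≈-0.2567)
After 5 (propagate distance d=28): x=-1520/187 (≈-8.1283) theta=-48/187 (≈-0.2567)
After 6 (thin lens f=16): x=-1520/187 (≈-8.1283) theta=47/187 (≈0.2513)
z_focus = -x_out/theta_out = -(-1520/187)/(47/187) = 1520/47 ≈ 32.3404
Rounded to 4 decimal places: z = 32.3404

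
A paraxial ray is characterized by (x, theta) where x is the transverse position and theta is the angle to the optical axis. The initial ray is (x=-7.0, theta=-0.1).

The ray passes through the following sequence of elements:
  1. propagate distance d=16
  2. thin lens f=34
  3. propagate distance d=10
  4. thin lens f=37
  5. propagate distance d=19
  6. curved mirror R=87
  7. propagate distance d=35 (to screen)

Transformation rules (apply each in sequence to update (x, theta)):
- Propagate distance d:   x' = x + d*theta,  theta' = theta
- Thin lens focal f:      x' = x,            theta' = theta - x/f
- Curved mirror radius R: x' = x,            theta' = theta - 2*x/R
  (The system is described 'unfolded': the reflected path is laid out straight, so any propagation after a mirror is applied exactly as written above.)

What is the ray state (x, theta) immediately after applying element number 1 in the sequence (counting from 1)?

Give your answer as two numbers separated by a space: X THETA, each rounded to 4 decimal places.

Answer: -8.6000 -0.1000

Derivation:
Initial: x=-7.0000 theta=-0.1000
After 1 (propagate distance d=16): x=-8.6000 theta=-0.1000
Rounded to 4 decimal places: x = -8.6000, theta = -0.1000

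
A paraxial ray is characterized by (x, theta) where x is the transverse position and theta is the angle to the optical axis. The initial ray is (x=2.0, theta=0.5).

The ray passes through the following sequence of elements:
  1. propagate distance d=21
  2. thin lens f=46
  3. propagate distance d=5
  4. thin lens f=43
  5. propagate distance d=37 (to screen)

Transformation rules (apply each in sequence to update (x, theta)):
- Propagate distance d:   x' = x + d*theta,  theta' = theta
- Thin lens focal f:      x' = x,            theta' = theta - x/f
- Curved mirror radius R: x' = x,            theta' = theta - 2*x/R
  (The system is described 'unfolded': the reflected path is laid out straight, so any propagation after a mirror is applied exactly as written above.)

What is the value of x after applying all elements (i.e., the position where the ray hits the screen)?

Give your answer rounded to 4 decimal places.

Initial: x=2.0000 theta=0.5000
After 1 (propagate distance d=21): x=12.5000 theta=0.5000
After 2 (thin lens f=46): x=12.5000 theta=21/92 (≈0.2283)
After 3 (propagate distance d=5): x=1255/92 (≈13.6413) theta=21/92 (≈0.2283)
After 4 (thin lens f=43): x=1255/92 (≈13.6413) theta=-88/989 (≈-0.0890)
After 5 (propagate distance d=37 (to screen)): x=40941/3956 (≈10.3491) theta=-88/989 (≈-0.0890)
Rounded to 4 decimal places: x = 10.3491

Answer: 10.3491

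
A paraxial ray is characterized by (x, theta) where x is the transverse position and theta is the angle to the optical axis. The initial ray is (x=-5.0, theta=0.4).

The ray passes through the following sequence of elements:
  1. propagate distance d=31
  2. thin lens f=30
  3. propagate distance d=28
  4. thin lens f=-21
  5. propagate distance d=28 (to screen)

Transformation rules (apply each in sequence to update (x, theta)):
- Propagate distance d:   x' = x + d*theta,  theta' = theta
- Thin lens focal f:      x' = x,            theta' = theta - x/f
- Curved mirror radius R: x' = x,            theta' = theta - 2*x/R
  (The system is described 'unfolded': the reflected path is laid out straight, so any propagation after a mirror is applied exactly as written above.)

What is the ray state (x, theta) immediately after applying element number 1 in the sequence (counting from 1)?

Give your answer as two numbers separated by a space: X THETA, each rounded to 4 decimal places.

Initial: x=-5.0000 theta=0.4000
After 1 (propagate distance d=31): x=7.4000 theta=0.4000
Rounded to 4 decimal places: x = 7.4000, theta = 0.4000

Answer: 7.4000 0.4000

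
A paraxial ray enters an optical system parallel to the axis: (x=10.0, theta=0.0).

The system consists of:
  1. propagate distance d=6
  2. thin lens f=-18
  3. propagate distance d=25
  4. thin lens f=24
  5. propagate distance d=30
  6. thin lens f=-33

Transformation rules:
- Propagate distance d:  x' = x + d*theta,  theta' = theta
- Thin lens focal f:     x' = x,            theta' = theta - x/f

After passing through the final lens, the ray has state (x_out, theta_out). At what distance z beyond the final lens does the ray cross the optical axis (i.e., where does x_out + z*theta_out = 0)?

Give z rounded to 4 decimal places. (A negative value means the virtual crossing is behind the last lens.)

Answer: 92.4000

Derivation:
Initial: x=10.0000 theta=0.0000
After 1 (propagate distance d=6): x=10.0000 theta=0.0000
After 2 (thin lens f=-18): x=10.0000 theta=5/9 (≈0.5556)
After 3 (propagate distance d=25): x=215/9 (≈23.8889) theta=5/9 (≈0.5556)
After 4 (thin lens f=24): x=215/9 (≈23.8889) theta=-95/216 (≈-0.4398)
After 5 (propagate distance d=30): x=385/36 (≈10.6944) theta=-95/216 (≈-0.4398)
After 6 (thin lens f=-33): x=385/36 (≈10.6944) theta=-25/216 (≈-0.1157)
z_focus = -x_out/theta_out = -(385/36)/(-25/216) = 92.4000
Rounded to 4 decimal places: z = 92.4000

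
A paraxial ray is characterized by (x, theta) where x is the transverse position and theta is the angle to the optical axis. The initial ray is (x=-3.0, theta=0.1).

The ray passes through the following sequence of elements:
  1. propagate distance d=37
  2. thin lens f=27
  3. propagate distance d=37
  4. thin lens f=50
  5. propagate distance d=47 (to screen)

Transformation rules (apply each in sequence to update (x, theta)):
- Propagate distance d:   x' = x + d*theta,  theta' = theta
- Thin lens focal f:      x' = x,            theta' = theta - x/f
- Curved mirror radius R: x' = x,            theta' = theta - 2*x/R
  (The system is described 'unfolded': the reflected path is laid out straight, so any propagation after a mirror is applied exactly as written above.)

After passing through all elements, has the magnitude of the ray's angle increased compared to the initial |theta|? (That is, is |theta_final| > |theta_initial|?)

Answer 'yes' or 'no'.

Answer: no

Derivation:
Initial: x=-3.0000 theta=0.1000
After 1 (propagate distance d=37): x=0.7000 theta=0.1000
After 2 (thin lens f=27): x=0.7000 theta=2/27 (≈0.0741)
After 3 (propagate distance d=37): x=929/270 (≈3.4407) theta=2/27 (≈0.0741)
After 4 (thin lens f=50): x=929/270 (≈3.4407) theta=71/13500 (≈0.0053)
After 5 (propagate distance d=47 (to screen)): x=49787/13500 (≈3.6879) theta=71/13500 (≈0.0053)
|theta_initial|=0.1000 |theta_final|=71/13500 (≈0.0053) -> not increased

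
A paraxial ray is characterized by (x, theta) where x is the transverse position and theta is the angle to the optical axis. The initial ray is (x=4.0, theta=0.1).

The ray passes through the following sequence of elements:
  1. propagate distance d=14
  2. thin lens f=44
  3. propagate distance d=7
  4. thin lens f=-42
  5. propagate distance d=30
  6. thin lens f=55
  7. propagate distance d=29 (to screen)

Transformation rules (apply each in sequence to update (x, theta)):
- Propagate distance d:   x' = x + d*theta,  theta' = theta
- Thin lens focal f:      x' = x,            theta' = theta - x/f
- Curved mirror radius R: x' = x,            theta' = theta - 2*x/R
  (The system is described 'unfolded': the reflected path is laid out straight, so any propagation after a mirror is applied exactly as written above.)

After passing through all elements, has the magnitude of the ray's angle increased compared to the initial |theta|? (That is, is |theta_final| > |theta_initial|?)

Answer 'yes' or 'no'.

Initial: x=4.0000 theta=0.1000
After 1 (propagate distance d=14): x=5.4000 theta=0.1000
After 2 (thin lens f=44): x=5.4000 theta=-1/44 (≈-0.0227)
After 3 (propagate distance d=7): x=1153/220 (≈5.2409) theta=-1/44 (≈-0.0227)
After 4 (thin lens f=-42): x=1153/220 (≈5.2409) theta=943/9240 (≈0.1021)
After 5 (propagate distance d=30): x=6393/770 (≈8.3026) theta=943/9240 (≈0.1021)
After 6 (thin lens f=55): x=6393/770 (≈8.3026) theta=-24851/508200 (≈-0.0489)
After 7 (propagate distance d=29 (to screen)): x=3498701/508200 (≈6.8845) theta=-24851/508200 (≈-0.0489)
|theta_initial|=0.1000 |theta_final|=24851/508200 (≈0.0489) -> not increased

Answer: no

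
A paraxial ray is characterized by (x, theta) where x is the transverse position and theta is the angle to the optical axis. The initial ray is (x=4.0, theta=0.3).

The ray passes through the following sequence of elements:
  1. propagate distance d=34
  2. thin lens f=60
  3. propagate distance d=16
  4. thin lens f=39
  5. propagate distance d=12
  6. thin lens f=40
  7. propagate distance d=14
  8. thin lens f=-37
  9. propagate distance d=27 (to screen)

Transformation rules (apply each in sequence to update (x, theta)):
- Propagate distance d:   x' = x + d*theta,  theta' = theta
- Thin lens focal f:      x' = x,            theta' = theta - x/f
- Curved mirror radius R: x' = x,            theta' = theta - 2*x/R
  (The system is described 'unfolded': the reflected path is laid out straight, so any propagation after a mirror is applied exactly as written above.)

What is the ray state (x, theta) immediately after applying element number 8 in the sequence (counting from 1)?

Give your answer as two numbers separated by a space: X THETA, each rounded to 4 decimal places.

Answer: 2.7655 -0.5343

Derivation:
Initial: x=4.0000 theta=0.3000
After 1 (propagate distance d=34): x=14.2000 theta=0.3000
After 2 (thin lens f=60): x=14.2000 theta=19/300 (≈0.0633)
After 3 (propagate distance d=16): x=1141/75 (≈15.2133) theta=19/300 (≈0.0633)
After 4 (thin lens f=39): x=1141/75 (≈15.2133) theta=-3823/11700 (≈-0.3268)
After 5 (propagate distance d=12): x=734/65 (≈11.2923) theta=-3823/11700 (≈-0.3268)
After 6 (thin lens f=40): x=734/65 (≈11.2923) theta=-3563/5850 (≈-0.6091)
After 7 (propagate distance d=14): x=8089/2925 (≈2.7655) theta=-3563/5850 (≈-0.6091)
After 8 (thin lens f=-37): x=8089/2925 (≈2.7655) theta=-38551/72150 (≈-0.5343)
Rounded to 4 decimal places: x = 2.7655, theta = -0.5343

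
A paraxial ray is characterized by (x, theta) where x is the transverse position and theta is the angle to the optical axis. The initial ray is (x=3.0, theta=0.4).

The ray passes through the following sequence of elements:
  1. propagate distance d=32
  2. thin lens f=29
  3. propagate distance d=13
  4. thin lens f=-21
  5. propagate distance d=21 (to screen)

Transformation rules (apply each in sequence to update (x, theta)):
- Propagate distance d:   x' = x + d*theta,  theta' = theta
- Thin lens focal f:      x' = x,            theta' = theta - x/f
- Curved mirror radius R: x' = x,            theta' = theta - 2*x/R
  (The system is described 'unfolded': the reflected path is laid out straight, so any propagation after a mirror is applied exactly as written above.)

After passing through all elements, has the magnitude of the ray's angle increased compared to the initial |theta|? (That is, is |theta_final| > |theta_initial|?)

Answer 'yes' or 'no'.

Answer: yes

Derivation:
Initial: x=3.0000 theta=0.4000
After 1 (propagate distance d=32): x=15.8000 theta=0.4000
After 2 (thin lens f=29): x=15.8000 theta=-21/145 (≈-0.1448)
After 3 (propagate distance d=13): x=2018/145 (≈13.9172) theta=-21/145 (≈-0.1448)
After 4 (thin lens f=-21): x=2018/145 (≈13.9172) theta=1577/3045 (≈0.5179)
After 5 (propagate distance d=21 (to screen)): x=719/29 (≈24.7931) theta=1577/3045 (≈0.5179)
|theta_initial|=0.4000 |theta_final|=1577/3045 (≈0.5179) -> increased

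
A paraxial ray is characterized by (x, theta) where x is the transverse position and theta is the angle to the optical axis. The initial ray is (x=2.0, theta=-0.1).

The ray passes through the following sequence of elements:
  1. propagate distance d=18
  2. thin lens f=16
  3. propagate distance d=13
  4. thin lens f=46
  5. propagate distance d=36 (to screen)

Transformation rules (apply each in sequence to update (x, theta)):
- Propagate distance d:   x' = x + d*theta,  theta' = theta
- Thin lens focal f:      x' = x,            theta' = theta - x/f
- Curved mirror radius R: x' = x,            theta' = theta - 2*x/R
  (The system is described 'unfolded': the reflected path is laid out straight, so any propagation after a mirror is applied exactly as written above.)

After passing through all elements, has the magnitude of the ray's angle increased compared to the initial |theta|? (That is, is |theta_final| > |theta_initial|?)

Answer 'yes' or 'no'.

Initial: x=2.0000 theta=-0.1000
After 1 (propagate distance d=18): x=0.2000 theta=-0.1000
After 2 (thin lens f=16): x=0.2000 theta=-0.1125
After 3 (propagate distance d=13): x=-1.2625 theta=-0.1125
After 4 (thin lens f=46): x=-1.2625 theta=-313/3680 (≈-0.0851)
After 5 (propagate distance d=36 (to screen)): x=-7957/1840 (≈-4.3245) theta=-313/3680 (≈-0.0851)
|theta_initial|=0.1000 |theta_final|=313/3680 (≈0.0851) -> not increased

Answer: no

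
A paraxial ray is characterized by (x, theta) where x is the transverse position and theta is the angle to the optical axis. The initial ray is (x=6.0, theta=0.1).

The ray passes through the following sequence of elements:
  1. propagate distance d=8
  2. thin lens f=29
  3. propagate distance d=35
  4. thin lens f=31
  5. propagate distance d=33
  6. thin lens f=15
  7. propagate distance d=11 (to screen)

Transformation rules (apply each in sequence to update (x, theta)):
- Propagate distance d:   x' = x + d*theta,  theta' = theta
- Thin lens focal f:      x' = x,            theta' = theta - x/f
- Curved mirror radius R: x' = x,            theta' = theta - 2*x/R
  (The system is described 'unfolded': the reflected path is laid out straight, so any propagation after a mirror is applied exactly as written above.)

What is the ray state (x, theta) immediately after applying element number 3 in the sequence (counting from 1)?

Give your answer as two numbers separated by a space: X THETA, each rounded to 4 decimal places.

Initial: x=6.0000 theta=0.1000
After 1 (propagate distance d=8): x=6.8000 theta=0.1000
After 2 (thin lens f=29): x=6.8000 theta=-39/290 (≈-0.1345)
After 3 (propagate distance d=35): x=607/290 (≈2.0931) theta=-39/290 (≈-0.1345)
Rounded to 4 decimal places: x = 2.0931, theta = -0.1345

Answer: 2.0931 -0.1345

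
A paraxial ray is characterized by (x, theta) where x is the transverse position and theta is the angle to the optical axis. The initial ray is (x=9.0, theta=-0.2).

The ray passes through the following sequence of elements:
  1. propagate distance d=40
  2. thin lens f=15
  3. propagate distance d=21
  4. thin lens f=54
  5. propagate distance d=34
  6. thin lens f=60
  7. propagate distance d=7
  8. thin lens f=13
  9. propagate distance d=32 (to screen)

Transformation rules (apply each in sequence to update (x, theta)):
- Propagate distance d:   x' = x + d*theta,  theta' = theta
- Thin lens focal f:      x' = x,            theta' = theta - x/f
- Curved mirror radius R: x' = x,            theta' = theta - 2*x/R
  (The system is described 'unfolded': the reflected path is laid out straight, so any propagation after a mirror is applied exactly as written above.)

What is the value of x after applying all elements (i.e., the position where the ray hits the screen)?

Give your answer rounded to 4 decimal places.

Answer: 15.6983

Derivation:
Initial: x=9.0000 theta=-0.2000
After 1 (propagate distance d=40): x=1.0000 theta=-0.2000
After 2 (thin lens f=15): x=1.0000 theta=-4/15 (≈-0.2667)
After 3 (propagate distance d=21): x=-4.6000 theta=-4/15 (≈-0.2667)
After 4 (thin lens f=54): x=-4.6000 theta=-49/270 (≈-0.1815)
After 5 (propagate distance d=34): x=-1454/135 (≈-10.7704) theta=-49/270 (≈-0.1815)
After 6 (thin lens f=60): x=-1454/135 (≈-10.7704) theta=-4/2025 (≈-0.0020)
After 7 (propagate distance d=7): x=-21838/2025 (≈-10.7842) theta=-4/2025 (≈-0.0020)
After 8 (thin lens f=13): x=-21838/2025 (≈-10.7842) theta=7262/8775 (≈0.8276)
After 9 (propagate distance d=32 (to screen)): x=413258/26325 (≈15.6983) theta=7262/8775 (≈0.8276)
Rounded to 4 decimal places: x = 15.6983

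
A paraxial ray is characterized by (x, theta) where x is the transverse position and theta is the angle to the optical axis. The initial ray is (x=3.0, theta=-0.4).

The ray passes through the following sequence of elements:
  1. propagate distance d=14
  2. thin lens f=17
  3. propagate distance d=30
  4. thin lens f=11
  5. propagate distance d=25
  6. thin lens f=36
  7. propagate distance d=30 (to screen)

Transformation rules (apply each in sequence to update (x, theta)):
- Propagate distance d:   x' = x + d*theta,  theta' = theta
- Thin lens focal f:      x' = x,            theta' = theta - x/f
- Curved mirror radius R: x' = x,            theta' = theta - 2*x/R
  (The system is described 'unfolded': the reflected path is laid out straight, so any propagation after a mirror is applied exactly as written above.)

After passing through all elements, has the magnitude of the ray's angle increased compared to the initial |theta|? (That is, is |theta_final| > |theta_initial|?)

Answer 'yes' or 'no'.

Initial: x=3.0000 theta=-0.4000
After 1 (propagate distance d=14): x=-2.6000 theta=-0.4000
After 2 (thin lens f=17): x=-2.6000 theta=-21/85 (≈-0.2471)
After 3 (propagate distance d=30): x=-851/85 (≈-10.0118) theta=-21/85 (≈-0.2471)
After 4 (thin lens f=11): x=-851/85 (≈-10.0118) theta=124/187 (≈0.6631)
After 5 (propagate distance d=25): x=6139/935 (≈6.5658) theta=124/187 (≈0.6631)
After 6 (thin lens f=36): x=6139/935 (≈6.5658) theta=1471/3060 (≈0.4807)
After 7 (propagate distance d=30 (to screen)): x=117739/5610 (≈20.9873) theta=1471/3060 (≈0.4807)
|theta_initial|=0.4000 |theta_final|=1471/3060 (≈0.4807) -> increased

Answer: yes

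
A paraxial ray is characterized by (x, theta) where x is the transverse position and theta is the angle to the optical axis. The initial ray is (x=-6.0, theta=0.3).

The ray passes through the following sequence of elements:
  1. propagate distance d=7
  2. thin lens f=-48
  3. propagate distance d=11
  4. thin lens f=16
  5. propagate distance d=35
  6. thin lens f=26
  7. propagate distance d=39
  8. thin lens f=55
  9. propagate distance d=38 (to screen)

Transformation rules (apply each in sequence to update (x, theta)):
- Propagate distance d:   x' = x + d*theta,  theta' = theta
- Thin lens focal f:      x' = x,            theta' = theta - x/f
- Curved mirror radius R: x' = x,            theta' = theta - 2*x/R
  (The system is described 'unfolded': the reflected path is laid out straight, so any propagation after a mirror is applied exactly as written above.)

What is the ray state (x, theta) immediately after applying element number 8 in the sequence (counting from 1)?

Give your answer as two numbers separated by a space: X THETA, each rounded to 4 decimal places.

Answer: 7.4572 -0.1862

Derivation:
Initial: x=-6.0000 theta=0.3000
After 1 (propagate distance d=7): x=-3.9000 theta=0.3000
After 2 (thin lens f=-48): x=-3.9000 theta=7/32 (≈0.2188)
After 3 (propagate distance d=11): x=-239/160 (≈-1.4938) theta=7/32 (≈0.2188)
After 4 (thin lens f=16): x=-239/160 (≈-1.4938) theta=799/2560 (≈0.3121)
After 5 (propagate distance d=35): x=24141/2560 (≈9.4301) theta=799/2560 (≈0.3121)
After 6 (thin lens f=26): x=24141/2560 (≈9.4301) theta=-259/5120 (≈-0.0506)
After 7 (propagate distance d=39): x=38181/5120 (≈7.4572) theta=-259/5120 (≈-0.0506)
After 8 (thin lens f=55): x=38181/5120 (≈7.4572) theta=-2383/12800 (≈-0.1862)
Rounded to 4 decimal places: x = 7.4572, theta = -0.1862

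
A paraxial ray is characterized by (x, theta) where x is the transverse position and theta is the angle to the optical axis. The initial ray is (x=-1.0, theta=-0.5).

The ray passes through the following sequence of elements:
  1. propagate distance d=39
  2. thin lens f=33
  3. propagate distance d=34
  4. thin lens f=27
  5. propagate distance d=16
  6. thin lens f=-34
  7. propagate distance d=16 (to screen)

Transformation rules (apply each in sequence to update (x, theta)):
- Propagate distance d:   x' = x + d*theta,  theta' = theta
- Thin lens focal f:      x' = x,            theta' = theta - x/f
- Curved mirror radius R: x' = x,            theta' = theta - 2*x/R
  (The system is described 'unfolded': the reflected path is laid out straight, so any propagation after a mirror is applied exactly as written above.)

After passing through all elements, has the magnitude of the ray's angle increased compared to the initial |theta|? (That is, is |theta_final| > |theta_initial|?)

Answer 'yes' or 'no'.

Initial: x=-1.0000 theta=-0.5000
After 1 (propagate distance d=39): x=-20.5000 theta=-0.5000
After 2 (thin lens f=33): x=-20.5000 theta=4/33 (≈0.1212)
After 3 (propagate distance d=34): x=-1081/66 (≈-16.3788) theta=4/33 (≈0.1212)
After 4 (thin lens f=27): x=-1081/66 (≈-16.3788) theta=1297/1782 (≈0.7278)
After 5 (propagate distance d=16): x=-8435/1782 (≈-4.7334) theta=1297/1782 (≈0.7278)
After 6 (thin lens f=-34): x=-8435/1782 (≈-4.7334) theta=35663/60588 (≈0.5886)
After 7 (propagate distance d=16 (to screen)): x=47303/10098 (≈4.6844) theta=35663/60588 (≈0.5886)
|theta_initial|=0.5000 |theta_final|=35663/60588 (≈0.5886) -> increased

Answer: yes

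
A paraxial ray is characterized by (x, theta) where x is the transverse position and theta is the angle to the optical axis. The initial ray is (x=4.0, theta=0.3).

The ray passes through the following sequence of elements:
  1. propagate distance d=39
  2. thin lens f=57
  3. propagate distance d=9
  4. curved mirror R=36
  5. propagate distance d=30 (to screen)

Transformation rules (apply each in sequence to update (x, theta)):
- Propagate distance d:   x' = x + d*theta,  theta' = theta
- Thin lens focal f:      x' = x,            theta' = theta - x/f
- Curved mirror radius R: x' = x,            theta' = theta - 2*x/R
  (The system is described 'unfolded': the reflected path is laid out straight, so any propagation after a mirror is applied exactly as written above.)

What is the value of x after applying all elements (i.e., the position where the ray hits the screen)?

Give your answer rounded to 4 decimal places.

Answer: -9.8772

Derivation:
Initial: x=4.0000 theta=0.3000
After 1 (propagate distance d=39): x=15.7000 theta=0.3000
After 2 (thin lens f=57): x=15.7000 theta=7/285 (≈0.0246)
After 3 (propagate distance d=9): x=605/38 (≈15.9211) theta=7/285 (≈0.0246)
After 4 (curved mirror R=36): x=605/38 (≈15.9211) theta=-2941/3420 (≈-0.8599)
After 5 (propagate distance d=30 (to screen)): x=-563/57 (≈-9.8772) theta=-2941/3420 (≈-0.8599)
Rounded to 4 decimal places: x = -9.8772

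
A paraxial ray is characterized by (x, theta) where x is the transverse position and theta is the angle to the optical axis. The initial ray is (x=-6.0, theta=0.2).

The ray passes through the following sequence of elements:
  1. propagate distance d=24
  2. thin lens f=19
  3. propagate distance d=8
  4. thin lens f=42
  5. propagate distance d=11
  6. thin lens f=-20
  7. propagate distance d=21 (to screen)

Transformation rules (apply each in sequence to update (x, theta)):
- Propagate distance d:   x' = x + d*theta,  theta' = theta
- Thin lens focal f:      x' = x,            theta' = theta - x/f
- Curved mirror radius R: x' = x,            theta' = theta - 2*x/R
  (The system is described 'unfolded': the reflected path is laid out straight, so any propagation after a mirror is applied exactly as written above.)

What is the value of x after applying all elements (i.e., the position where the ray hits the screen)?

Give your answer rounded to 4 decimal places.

Answer: 12.3776

Derivation:
Initial: x=-6.0000 theta=0.2000
After 1 (propagate distance d=24): x=-1.2000 theta=0.2000
After 2 (thin lens f=19): x=-1.2000 theta=5/19 (≈0.2632)
After 3 (propagate distance d=8): x=86/95 (≈0.9053) theta=5/19 (≈0.2632)
After 4 (thin lens f=42): x=86/95 (≈0.9053) theta=482/1995 (≈0.2416)
After 5 (propagate distance d=11): x=7108/1995 (≈3.5629) theta=482/1995 (≈0.2416)
After 6 (thin lens f=-20): x=7108/1995 (≈3.5629) theta=4187/9975 (≈0.4197)
After 7 (propagate distance d=21 (to screen)): x=123467/9975 (≈12.3776) theta=4187/9975 (≈0.4197)
Rounded to 4 decimal places: x = 12.3776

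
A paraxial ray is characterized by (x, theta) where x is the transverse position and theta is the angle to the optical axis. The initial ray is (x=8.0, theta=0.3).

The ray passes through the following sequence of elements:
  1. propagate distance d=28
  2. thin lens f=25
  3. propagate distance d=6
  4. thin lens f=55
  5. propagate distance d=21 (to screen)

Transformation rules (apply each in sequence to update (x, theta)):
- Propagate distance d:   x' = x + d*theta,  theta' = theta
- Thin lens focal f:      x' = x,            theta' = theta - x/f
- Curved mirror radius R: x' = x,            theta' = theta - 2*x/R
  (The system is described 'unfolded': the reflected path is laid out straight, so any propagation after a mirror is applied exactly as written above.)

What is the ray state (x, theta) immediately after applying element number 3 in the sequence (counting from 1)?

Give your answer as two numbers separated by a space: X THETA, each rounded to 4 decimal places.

Initial: x=8.0000 theta=0.3000
After 1 (propagate distance d=28): x=16.4000 theta=0.3000
After 2 (thin lens f=25): x=16.4000 theta=-0.3560
After 3 (propagate distance d=6): x=14.2640 theta=-0.3560
Rounded to 4 decimal places: x = 14.2640, theta = -0.3560

Answer: 14.2640 -0.3560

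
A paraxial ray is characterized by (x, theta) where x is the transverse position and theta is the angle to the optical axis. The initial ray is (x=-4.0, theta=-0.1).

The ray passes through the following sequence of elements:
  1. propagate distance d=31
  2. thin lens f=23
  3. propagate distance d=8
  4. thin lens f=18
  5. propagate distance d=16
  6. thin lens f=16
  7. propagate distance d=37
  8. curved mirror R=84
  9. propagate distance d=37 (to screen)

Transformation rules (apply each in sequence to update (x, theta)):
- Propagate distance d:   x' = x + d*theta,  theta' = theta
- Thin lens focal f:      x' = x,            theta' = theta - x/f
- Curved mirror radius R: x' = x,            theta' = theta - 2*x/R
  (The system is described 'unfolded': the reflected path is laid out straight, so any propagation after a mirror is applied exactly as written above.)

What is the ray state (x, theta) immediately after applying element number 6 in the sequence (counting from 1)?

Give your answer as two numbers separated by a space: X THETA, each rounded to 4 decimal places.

Answer: 2.7357 0.3394

Derivation:
Initial: x=-4.0000 theta=-0.1000
After 1 (propagate distance d=31): x=-7.1000 theta=-0.1000
After 2 (thin lens f=23): x=-7.1000 theta=24/115 (≈0.2087)
After 3 (propagate distance d=8): x=-1249/230 (≈-5.4304) theta=24/115 (≈0.2087)
After 4 (thin lens f=18): x=-1249/230 (≈-5.4304) theta=2113/4140 (≈0.5104)
After 5 (propagate distance d=16): x=5663/2070 (≈2.7357) theta=2113/4140 (≈0.5104)
After 6 (thin lens f=16): x=5663/2070 (≈2.7357) theta=1249/3680 (≈0.3394)
Rounded to 4 decimal places: x = 2.7357, theta = 0.3394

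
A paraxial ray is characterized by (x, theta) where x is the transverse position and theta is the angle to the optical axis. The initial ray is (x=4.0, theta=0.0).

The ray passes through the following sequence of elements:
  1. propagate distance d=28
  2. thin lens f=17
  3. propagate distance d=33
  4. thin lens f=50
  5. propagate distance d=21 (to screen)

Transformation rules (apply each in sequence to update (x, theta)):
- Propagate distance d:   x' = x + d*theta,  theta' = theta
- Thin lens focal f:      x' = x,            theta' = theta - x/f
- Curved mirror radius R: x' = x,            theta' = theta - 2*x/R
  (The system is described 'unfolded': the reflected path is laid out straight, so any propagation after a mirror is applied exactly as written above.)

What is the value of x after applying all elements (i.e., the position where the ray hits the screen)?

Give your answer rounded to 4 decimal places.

Answer: -7.1247

Derivation:
Initial: x=4.0000 theta=0.0000
After 1 (propagate distance d=28): x=4.0000 theta=0.0000
After 2 (thin lens f=17): x=4.0000 theta=-4/17 (≈-0.2353)
After 3 (propagate distance d=33): x=-64/17 (≈-3.7647) theta=-4/17 (≈-0.2353)
After 4 (thin lens f=50): x=-64/17 (≈-3.7647) theta=-0.1600
After 5 (propagate distance d=21 (to screen)): x=-3028/425 (≈-7.1247) theta=-0.1600
Rounded to 4 decimal places: x = -7.1247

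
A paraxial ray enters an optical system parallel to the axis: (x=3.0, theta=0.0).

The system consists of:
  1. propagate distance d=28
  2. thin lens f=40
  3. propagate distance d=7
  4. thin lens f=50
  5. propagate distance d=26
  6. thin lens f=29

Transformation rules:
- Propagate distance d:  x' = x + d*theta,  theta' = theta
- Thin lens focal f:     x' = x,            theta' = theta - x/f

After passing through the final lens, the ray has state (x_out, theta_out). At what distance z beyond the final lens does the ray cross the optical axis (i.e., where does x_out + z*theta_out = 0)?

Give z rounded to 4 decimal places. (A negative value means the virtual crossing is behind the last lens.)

Initial: x=3.0000 theta=0.0000
After 1 (propagate distance d=28): x=3.0000 theta=0.0000
After 2 (thin lens f=40): x=3.0000 theta=-0.0750
After 3 (propagate distance d=7): x=2.4750 theta=-0.0750
After 4 (thin lens f=50): x=2.4750 theta=-0.1245
After 5 (propagate distance d=26): x=-0.7620 theta=-0.1245
After 6 (thin lens f=29): x=-0.7620 theta=-5697/58000 (≈-0.0982)
z_focus = -x_out/theta_out = -(-0.7620)/(-5697/58000) = -14732/1899 ≈ -7.7578
Rounded to 4 decimal places: z = -7.7578

Answer: -7.7578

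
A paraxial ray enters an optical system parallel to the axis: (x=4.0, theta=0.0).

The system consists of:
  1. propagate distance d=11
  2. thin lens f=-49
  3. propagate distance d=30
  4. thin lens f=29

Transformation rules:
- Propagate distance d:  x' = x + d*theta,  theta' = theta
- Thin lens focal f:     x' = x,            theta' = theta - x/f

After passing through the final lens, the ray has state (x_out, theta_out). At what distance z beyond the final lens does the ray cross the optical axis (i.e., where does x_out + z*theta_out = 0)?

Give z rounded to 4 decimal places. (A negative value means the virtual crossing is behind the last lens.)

Initial: x=4.0000 theta=0.0000
After 1 (propagate distance d=11): x=4.0000 theta=0.0000
After 2 (thin lens f=-49): x=4.0000 theta=4/49 (≈0.0816)
After 3 (propagate distance d=30): x=316/49 (≈6.4490) theta=4/49 (≈0.0816)
After 4 (thin lens f=29): x=316/49 (≈6.4490) theta=-200/1421 (≈-0.1407)
z_focus = -x_out/theta_out = -(316/49)/(-200/1421) = 45.8200
Rounded to 4 decimal places: z = 45.8200

Answer: 45.8200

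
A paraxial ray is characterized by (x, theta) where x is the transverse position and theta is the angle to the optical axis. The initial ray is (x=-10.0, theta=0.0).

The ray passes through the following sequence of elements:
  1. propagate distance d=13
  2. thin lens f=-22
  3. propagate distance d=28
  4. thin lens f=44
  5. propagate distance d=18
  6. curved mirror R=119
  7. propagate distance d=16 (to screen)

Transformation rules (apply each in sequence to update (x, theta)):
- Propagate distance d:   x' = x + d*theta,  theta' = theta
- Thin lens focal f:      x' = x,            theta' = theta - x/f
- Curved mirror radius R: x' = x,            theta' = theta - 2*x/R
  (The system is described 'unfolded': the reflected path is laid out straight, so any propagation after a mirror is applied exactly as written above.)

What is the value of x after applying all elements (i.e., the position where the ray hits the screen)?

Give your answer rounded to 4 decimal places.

Initial: x=-10.0000 theta=0.0000
After 1 (propagate distance d=13): x=-10.0000 theta=0.0000
After 2 (thin lens f=-22): x=-10.0000 theta=-5/11 (≈-0.4545)
After 3 (propagate distance d=28): x=-250/11 (≈-22.7273) theta=-5/11 (≈-0.4545)
After 4 (thin lens f=44): x=-250/11 (≈-22.7273) theta=15/242 (≈0.0620)
After 5 (propagate distance d=18): x=-2615/121 (≈-21.6116) theta=15/242 (≈0.0620)
After 6 (curved mirror R=119): x=-2615/121 (≈-21.6116) theta=12245/28798 (≈0.4252)
After 7 (propagate distance d=16 (to screen)): x=-213225/14399 (≈-14.8083) theta=12245/28798 (≈0.4252)
Rounded to 4 decimal places: x = -14.8083

Answer: -14.8083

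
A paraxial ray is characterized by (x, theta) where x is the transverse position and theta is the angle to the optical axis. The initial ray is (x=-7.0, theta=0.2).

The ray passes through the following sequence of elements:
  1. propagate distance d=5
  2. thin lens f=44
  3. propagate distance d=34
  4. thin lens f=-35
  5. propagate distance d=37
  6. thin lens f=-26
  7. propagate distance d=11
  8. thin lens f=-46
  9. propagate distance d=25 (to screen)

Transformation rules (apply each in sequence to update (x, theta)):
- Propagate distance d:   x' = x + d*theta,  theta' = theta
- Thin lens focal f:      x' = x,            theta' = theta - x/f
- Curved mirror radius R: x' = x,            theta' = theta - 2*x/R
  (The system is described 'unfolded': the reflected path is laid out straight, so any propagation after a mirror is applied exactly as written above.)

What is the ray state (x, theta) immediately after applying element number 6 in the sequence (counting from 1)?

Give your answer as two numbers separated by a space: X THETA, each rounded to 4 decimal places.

Answer: 23.6288 1.4005

Derivation:
Initial: x=-7.0000 theta=0.2000
After 1 (propagate distance d=5): x=-6.0000 theta=0.2000
After 2 (thin lens f=44): x=-6.0000 theta=37/110 (≈0.3364)
After 3 (propagate distance d=34): x=299/55 (≈5.4364) theta=37/110 (≈0.3364)
After 4 (thin lens f=-35): x=299/55 (≈5.4364) theta=1893/3850 (≈0.4917)
After 5 (propagate distance d=37): x=90971/3850 (≈23.6288) theta=1893/3850 (≈0.4917)
After 6 (thin lens f=-26): x=90971/3850 (≈23.6288) theta=20027/14300 (≈1.4005)
Rounded to 4 decimal places: x = 23.6288, theta = 1.4005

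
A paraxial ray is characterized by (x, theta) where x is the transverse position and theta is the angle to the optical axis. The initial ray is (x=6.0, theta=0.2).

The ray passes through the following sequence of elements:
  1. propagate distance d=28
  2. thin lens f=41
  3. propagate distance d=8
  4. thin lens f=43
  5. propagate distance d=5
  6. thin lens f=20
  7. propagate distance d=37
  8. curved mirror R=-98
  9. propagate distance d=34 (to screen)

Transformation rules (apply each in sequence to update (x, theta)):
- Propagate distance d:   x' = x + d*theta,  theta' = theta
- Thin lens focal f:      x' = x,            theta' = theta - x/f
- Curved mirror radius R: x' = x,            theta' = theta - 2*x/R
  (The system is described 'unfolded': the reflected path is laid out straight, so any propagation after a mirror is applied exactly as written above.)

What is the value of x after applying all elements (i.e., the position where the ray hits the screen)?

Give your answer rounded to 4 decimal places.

Answer: -61.6486

Derivation:
Initial: x=6.0000 theta=0.2000
After 1 (propagate distance d=28): x=11.6000 theta=0.2000
After 2 (thin lens f=41): x=11.6000 theta=-17/205 (≈-0.0829)
After 3 (propagate distance d=8): x=2242/205 (≈10.9366) theta=-17/205 (≈-0.0829)
After 4 (thin lens f=43): x=2242/205 (≈10.9366) theta=-2973/8815 (≈-0.3373)
After 5 (propagate distance d=5): x=81541/8815 (≈9.2503) theta=-2973/8815 (≈-0.3373)
After 6 (thin lens f=20): x=81541/8815 (≈9.2503) theta=-141001/176300 (≈-0.7998)
After 7 (propagate distance d=37): x=-3586217/176300 (≈-20.3416) theta=-141001/176300 (≈-0.7998)
After 8 (curved mirror R=-98): x=-3586217/176300 (≈-20.3416) theta=-5247633/4319350 (≈-1.2149)
After 9 (propagate distance d=34 (to screen)): x=-532563677/8638700 (≈-61.6486) theta=-5247633/4319350 (≈-1.2149)
Rounded to 4 decimal places: x = -61.6486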